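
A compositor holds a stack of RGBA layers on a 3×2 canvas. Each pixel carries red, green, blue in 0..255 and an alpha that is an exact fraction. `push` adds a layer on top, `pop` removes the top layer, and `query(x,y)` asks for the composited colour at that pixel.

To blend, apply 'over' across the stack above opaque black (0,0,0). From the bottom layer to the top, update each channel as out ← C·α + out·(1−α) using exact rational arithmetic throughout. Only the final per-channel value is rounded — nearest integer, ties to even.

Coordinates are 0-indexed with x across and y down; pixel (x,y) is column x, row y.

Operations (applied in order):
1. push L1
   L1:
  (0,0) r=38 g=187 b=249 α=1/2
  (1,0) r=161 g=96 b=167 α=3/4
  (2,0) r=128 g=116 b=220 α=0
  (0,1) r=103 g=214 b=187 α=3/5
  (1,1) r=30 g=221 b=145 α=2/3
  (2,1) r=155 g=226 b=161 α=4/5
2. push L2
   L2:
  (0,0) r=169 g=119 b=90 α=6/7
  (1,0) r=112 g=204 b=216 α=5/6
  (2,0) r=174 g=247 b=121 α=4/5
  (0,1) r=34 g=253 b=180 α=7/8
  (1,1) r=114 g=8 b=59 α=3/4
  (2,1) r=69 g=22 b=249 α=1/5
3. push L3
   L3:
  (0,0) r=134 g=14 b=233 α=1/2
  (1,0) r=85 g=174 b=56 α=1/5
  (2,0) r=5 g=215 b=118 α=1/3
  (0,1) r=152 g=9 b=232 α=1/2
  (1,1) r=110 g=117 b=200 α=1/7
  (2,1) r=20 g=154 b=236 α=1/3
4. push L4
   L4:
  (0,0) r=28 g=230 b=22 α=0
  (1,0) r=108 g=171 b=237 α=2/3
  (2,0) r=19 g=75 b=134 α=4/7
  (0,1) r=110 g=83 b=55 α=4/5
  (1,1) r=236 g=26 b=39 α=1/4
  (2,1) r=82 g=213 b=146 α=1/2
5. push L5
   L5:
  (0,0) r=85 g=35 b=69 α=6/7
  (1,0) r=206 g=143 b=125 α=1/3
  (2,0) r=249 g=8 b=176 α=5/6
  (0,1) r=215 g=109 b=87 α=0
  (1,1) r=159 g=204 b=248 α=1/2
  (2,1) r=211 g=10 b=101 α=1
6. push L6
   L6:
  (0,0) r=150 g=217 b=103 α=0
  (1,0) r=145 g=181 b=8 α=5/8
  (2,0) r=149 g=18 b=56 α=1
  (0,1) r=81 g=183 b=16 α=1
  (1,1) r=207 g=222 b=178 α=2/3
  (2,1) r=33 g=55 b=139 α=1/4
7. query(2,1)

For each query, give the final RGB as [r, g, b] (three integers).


(2,1) stack=L1,L2,L3,L4,L5,L6; from [0,0,0]:
after L1 α=4/5: [124, 904/5, 644/5]
after L2 α=1/5: [113, 3726/25, 3821/25]
after L3 α=1/3: [82, 11302/75, 4514/25]
after L4 α=1/2: [82, 27277/150, 4082/25]
after L5 α=1: [211, 10, 101]
after L6 α=1/4: [333/2, 85/4, 221/2]
= [166, 21, 110]


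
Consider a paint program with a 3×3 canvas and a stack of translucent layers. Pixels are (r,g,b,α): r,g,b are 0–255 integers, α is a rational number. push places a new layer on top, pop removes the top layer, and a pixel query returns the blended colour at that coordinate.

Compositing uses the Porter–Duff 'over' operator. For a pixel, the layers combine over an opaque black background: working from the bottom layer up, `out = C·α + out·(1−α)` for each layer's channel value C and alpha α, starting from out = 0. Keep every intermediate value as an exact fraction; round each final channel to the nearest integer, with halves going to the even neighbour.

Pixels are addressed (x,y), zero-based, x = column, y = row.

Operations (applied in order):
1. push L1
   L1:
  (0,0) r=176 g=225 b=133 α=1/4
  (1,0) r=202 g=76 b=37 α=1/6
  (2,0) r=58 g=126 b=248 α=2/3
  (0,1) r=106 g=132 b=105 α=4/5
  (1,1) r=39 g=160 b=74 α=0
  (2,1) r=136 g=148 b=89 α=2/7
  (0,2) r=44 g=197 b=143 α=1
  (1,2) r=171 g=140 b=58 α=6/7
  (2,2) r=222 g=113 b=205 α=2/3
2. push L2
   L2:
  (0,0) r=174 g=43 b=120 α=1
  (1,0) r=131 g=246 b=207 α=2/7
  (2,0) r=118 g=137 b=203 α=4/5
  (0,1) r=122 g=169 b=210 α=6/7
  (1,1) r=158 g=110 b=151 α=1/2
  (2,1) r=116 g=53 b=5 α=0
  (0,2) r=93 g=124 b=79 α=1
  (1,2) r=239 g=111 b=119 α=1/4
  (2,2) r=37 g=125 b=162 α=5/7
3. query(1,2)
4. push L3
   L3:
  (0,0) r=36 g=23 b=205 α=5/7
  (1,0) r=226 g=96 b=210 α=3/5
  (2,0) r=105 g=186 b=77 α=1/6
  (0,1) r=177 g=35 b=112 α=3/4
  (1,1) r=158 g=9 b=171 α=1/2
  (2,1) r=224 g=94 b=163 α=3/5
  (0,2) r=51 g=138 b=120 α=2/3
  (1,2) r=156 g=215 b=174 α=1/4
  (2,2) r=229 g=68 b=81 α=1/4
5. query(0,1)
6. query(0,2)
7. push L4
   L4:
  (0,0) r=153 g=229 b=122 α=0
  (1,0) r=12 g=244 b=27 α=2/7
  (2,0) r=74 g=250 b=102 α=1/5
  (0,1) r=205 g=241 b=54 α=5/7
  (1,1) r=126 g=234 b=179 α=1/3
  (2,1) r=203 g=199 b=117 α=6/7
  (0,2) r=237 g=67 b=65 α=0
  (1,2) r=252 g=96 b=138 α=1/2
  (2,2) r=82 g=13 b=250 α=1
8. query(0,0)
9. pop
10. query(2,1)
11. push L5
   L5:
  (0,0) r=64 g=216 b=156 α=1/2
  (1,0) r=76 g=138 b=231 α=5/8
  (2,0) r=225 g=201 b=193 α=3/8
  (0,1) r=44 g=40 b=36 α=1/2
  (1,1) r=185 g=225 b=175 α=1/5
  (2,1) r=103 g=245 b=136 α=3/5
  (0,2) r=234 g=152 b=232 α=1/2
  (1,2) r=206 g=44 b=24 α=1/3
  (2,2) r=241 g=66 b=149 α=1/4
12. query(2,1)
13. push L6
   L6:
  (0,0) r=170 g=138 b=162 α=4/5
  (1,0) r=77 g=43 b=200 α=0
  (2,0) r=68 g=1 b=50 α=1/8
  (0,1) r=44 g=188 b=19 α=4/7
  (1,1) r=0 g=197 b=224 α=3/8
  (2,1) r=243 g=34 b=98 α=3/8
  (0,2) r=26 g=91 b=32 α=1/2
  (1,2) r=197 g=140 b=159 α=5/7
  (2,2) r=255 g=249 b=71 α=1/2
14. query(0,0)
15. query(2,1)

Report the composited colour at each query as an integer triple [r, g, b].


(1,2) stack=L1,L2; from [0,0,0]:
+L1 (α=6/7) → [1026/7, 120, 348/7]
+L2 (α=1/4) → [4751/28, 471/4, 1877/28]
rounded: [170, 118, 67]

at x=0,y=1 over L1,L2,L3:
L1 α=4/5: [424/5, 528/5, 84]
L2 α=6/7: [4084/35, 5598/35, 192]
L3 α=3/4: [22669/140, 9273/140, 132]
= [162, 66, 132]

(0,2) stack=L1,L2,L3; from [0,0,0]:
+L1 (α=1) → [44, 197, 143]
+L2 (α=1) → [93, 124, 79]
+L3 (α=2/3) → [65, 400/3, 319/3]
→ [65, 133, 106]

(0,0) stack=L1,L2,L3,L4; from [0,0,0]:
after L1 α=1/4: [44, 225/4, 133/4]
after L2 α=1: [174, 43, 120]
after L3 α=5/7: [528/7, 201/7, 1265/7]
after L4 α=0: [528/7, 201/7, 1265/7]
= [75, 29, 181]

query (2,1) [L1,L2,L3] — begin 0,0,0
after L1 α=2/7: [272/7, 296/7, 178/7]
after L2 α=0: [272/7, 296/7, 178/7]
after L3 α=3/5: [5248/35, 2566/35, 3779/35]
rounded: [150, 73, 108]

(2,1) stack=L1,L2,L3,L5; from [0,0,0]:
+L1 (α=2/7) → [272/7, 296/7, 178/7]
+L2 (α=0) → [272/7, 296/7, 178/7]
+L3 (α=3/5) → [5248/35, 2566/35, 3779/35]
+L5 (α=3/5) → [21311/175, 30857/175, 21838/175]
= [122, 176, 125]

at x=0,y=0 over L1,L2,L3,L5,L6:
L1 α=1/4: [44, 225/4, 133/4]
L2 α=1: [174, 43, 120]
L3 α=5/7: [528/7, 201/7, 1265/7]
L5 α=1/2: [488/7, 1713/14, 2357/14]
L6 α=4/5: [5248/35, 9441/70, 11429/70]
→ [150, 135, 163]

(2,1) stack=L1,L2,L3,L5,L6; from [0,0,0]:
+L1 (α=2/7) → [272/7, 296/7, 178/7]
+L2 (α=0) → [272/7, 296/7, 178/7]
+L3 (α=3/5) → [5248/35, 2566/35, 3779/35]
+L5 (α=3/5) → [21311/175, 30857/175, 21838/175]
+L6 (α=3/8) → [23413/140, 34427/280, 4016/35]
rounded: [167, 123, 115]


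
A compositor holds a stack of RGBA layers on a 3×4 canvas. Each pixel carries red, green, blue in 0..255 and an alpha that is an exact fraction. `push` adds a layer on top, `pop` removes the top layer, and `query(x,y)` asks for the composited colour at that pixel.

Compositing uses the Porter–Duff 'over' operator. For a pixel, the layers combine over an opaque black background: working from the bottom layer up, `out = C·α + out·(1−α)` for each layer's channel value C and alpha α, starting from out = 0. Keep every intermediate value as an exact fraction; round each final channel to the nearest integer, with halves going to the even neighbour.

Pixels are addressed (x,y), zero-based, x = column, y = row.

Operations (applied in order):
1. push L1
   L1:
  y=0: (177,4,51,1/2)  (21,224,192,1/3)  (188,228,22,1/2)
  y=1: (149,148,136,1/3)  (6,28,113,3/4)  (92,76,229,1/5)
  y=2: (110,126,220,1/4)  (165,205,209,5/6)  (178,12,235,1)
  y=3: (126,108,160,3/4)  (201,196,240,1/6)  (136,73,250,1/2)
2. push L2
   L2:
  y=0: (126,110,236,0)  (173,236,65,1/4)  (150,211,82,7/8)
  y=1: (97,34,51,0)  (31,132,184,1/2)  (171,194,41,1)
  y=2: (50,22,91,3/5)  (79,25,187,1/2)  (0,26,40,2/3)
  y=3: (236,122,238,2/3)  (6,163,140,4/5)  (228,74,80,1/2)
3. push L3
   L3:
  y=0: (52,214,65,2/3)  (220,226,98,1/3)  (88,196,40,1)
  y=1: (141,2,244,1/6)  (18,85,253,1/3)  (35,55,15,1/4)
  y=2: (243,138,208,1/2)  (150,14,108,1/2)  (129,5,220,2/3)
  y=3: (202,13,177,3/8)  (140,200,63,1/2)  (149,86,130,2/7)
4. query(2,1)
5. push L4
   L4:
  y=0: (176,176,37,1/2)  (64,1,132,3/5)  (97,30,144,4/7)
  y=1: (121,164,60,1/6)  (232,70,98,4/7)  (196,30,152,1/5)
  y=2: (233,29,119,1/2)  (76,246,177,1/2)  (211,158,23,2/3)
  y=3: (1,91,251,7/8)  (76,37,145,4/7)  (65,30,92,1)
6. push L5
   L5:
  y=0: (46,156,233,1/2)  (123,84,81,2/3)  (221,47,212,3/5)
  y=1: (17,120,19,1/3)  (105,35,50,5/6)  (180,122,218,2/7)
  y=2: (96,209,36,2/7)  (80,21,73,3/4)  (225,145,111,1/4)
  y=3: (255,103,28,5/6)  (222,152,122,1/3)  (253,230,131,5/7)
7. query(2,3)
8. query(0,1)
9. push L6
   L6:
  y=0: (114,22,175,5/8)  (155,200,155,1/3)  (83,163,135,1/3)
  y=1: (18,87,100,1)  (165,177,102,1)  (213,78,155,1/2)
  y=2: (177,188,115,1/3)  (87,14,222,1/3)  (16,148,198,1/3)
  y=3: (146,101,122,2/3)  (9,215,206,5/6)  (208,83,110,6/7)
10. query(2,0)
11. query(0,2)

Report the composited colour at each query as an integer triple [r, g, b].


query (2,1) [L1,L2,L3] — begin 0,0,0
L1 α=1/5: [92/5, 76/5, 229/5]
L2 α=1: [171, 194, 41]
L3 α=1/4: [137, 637/4, 69/2]
rounded: [137, 159, 34]

(2,3) stack=L1,L2,L3,L4,L5; from [0,0,0]:
L1 α=1/2: [68, 73/2, 125]
L2 α=1/2: [148, 221/4, 205/2]
L3 α=2/7: [1038/7, 1793/28, 1545/14]
L4 α=1: [65, 30, 92]
L5 α=5/7: [1395/7, 1210/7, 839/7]
→ [199, 173, 120]

query (0,1) [L1,L2,L3,L4,L5] — begin 0,0,0
L1 α=1/3: [149/3, 148/3, 136/3]
L2 α=0: [149/3, 148/3, 136/3]
L3 α=1/6: [584/9, 373/9, 706/9]
L4 α=1/6: [4009/54, 3341/54, 2035/27]
L5 α=1/3: [4468/81, 6581/81, 4583/81]
= [55, 81, 57]

at x=2,y=0 over L1,L2,L3,L4,L5,L6:
+L1 (α=1/2) → [94, 114, 11]
+L2 (α=7/8) → [143, 1591/8, 585/8]
+L3 (α=1) → [88, 196, 40]
+L4 (α=4/7) → [652/7, 708/7, 696/7]
+L5 (α=3/5) → [1189/7, 2403/35, 5844/35]
+L6 (α=1/3) → [2959/21, 10511/105, 5471/35]
= [141, 100, 156]

at x=0,y=2 over L1,L2,L3,L4,L5,L6:
+L1 (α=1/4) → [55/2, 63/2, 55]
+L2 (α=3/5) → [41, 129/5, 383/5]
+L3 (α=1/2) → [142, 819/10, 1423/10]
+L4 (α=1/2) → [375/2, 1109/20, 2613/20]
+L5 (α=2/7) → [2259/14, 2781/28, 2901/28]
+L6 (α=1/3) → [1166/7, 5413/42, 4511/42]
→ [167, 129, 107]


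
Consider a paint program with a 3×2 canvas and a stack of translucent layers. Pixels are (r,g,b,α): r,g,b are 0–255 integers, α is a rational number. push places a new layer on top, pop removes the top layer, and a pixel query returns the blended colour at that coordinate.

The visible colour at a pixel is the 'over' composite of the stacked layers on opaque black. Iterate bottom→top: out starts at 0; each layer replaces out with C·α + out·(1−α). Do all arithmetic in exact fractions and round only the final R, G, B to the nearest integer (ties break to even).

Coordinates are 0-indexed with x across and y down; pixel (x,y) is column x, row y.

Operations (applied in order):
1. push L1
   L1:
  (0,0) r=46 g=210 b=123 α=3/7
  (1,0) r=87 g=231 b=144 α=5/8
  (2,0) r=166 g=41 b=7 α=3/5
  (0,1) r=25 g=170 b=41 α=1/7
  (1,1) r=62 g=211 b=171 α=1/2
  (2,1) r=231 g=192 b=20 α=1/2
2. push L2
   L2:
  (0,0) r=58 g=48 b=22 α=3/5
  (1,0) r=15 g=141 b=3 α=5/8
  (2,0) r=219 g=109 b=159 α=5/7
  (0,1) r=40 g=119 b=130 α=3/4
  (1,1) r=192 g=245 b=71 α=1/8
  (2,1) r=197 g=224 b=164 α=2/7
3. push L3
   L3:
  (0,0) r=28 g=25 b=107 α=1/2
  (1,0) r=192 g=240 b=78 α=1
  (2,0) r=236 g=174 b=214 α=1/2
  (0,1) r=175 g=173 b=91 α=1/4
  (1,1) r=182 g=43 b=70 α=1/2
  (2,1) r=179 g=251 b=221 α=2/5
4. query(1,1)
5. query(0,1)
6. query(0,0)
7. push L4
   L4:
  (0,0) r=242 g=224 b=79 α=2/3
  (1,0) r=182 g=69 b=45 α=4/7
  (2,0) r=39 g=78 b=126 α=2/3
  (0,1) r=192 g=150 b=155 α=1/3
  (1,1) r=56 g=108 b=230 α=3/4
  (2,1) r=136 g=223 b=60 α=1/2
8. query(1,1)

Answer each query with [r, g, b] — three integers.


query (1,1) [L1,L2,L3] — begin 0,0,0
L1 α=1/2: [31, 211/2, 171/2]
L2 α=1/8: [409/8, 1967/16, 1339/16]
L3 α=1/2: [1865/16, 2655/32, 2459/32]
rounded: [117, 83, 77]

at x=0,y=1 over L1,L2,L3:
L1 α=1/7: [25/7, 170/7, 41/7]
L2 α=3/4: [865/28, 2669/28, 2771/28]
L3 α=1/4: [7495/112, 12851/112, 10861/112]
→ [67, 115, 97]

query (0,0) [L1,L2,L3] — begin 0,0,0
+L1 (α=3/7) → [138/7, 90, 369/7]
+L2 (α=3/5) → [1494/35, 324/5, 240/7]
+L3 (α=1/2) → [1237/35, 449/10, 989/14]
= [35, 45, 71]

(1,1) stack=L1,L2,L3,L4; from [0,0,0]:
+L1 (α=1/2) → [31, 211/2, 171/2]
+L2 (α=1/8) → [409/8, 1967/16, 1339/16]
+L3 (α=1/2) → [1865/16, 2655/32, 2459/32]
+L4 (α=3/4) → [4553/64, 13023/128, 24539/128]
rounded: [71, 102, 192]


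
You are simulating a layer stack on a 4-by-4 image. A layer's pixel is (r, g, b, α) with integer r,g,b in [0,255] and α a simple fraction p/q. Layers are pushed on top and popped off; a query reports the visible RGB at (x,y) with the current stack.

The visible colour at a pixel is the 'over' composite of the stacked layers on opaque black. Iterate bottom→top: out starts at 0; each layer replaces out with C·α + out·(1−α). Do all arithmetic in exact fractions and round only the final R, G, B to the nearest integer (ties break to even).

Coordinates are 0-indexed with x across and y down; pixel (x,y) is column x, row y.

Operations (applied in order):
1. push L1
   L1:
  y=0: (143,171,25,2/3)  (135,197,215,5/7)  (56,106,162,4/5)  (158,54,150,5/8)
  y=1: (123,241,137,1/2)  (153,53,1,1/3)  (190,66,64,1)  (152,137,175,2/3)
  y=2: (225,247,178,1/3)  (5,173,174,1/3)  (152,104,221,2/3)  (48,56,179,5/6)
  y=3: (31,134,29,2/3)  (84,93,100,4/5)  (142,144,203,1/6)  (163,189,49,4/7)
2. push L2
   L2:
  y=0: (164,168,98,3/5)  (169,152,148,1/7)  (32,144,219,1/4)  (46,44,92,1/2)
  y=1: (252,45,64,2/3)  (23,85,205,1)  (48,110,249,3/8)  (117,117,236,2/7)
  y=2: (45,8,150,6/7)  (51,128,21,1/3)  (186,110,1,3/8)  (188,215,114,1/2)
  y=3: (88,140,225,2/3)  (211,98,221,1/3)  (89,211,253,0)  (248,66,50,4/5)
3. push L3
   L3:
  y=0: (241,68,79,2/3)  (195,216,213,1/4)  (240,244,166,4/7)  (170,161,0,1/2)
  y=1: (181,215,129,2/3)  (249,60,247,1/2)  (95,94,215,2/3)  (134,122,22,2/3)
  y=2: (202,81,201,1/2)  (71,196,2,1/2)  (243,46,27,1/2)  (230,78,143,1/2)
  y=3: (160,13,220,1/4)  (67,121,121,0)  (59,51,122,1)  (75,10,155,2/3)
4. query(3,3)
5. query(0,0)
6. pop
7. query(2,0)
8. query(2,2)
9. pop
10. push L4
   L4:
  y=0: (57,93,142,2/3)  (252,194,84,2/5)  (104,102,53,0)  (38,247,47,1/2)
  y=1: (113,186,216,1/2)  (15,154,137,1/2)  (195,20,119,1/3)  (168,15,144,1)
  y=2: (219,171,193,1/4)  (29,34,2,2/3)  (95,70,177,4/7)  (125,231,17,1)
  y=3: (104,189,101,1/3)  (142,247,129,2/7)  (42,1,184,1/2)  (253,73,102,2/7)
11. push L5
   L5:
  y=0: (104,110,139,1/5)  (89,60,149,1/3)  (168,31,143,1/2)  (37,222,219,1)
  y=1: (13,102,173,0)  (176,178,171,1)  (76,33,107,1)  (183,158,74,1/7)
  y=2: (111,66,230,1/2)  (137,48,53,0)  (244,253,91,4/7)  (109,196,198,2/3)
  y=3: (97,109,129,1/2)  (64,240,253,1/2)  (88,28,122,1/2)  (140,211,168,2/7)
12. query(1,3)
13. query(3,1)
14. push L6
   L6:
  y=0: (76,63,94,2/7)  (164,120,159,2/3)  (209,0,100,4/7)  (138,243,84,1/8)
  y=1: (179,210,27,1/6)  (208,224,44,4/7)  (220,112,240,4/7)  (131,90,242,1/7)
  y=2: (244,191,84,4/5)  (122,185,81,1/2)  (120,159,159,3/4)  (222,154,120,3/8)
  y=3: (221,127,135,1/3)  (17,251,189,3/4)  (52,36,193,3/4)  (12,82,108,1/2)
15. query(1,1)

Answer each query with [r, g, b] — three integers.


query (3,3) [L1,L2,L3] — begin 0,0,0
L1 α=4/7: [652/7, 108, 28]
L2 α=4/5: [7596/35, 372/5, 228/5]
L3 α=2/3: [4282/35, 472/15, 1778/15]
→ [122, 31, 119]

(0,0) stack=L1,L2,L3; from [0,0,0]:
after L1 α=2/3: [286/3, 114, 50/3]
after L2 α=3/5: [2048/15, 732/5, 982/15]
after L3 α=2/3: [9278/45, 1412/15, 3352/45]
rounded: [206, 94, 74]

at x=2,y=0 over L1,L2:
L1 α=4/5: [224/5, 424/5, 648/5]
L2 α=1/4: [208/5, 498/5, 3039/20]
= [42, 100, 152]

query (2,2) [L1,L2] — begin 0,0,0
L1 α=2/3: [304/3, 208/3, 442/3]
L2 α=3/8: [1597/12, 1015/12, 2219/24]
= [133, 85, 92]

at x=1,y=3 over L1,L4,L5:
L1 α=4/5: [336/5, 372/5, 80]
L4 α=2/7: [620/7, 866/7, 94]
L5 α=1/2: [534/7, 1273/7, 347/2]
rounded: [76, 182, 174]

at x=3,y=1 over L1,L4,L5:
L1 α=2/3: [304/3, 274/3, 350/3]
L4 α=1: [168, 15, 144]
L5 α=1/7: [1191/7, 248/7, 134]
rounded: [170, 35, 134]

query (1,1) [L1,L4,L5,L6] — begin 0,0,0
+L1 (α=1/3) → [51, 53/3, 1/3]
+L4 (α=1/2) → [33, 515/6, 206/3]
+L5 (α=1) → [176, 178, 171]
+L6 (α=4/7) → [1360/7, 1430/7, 689/7]
rounded: [194, 204, 98]


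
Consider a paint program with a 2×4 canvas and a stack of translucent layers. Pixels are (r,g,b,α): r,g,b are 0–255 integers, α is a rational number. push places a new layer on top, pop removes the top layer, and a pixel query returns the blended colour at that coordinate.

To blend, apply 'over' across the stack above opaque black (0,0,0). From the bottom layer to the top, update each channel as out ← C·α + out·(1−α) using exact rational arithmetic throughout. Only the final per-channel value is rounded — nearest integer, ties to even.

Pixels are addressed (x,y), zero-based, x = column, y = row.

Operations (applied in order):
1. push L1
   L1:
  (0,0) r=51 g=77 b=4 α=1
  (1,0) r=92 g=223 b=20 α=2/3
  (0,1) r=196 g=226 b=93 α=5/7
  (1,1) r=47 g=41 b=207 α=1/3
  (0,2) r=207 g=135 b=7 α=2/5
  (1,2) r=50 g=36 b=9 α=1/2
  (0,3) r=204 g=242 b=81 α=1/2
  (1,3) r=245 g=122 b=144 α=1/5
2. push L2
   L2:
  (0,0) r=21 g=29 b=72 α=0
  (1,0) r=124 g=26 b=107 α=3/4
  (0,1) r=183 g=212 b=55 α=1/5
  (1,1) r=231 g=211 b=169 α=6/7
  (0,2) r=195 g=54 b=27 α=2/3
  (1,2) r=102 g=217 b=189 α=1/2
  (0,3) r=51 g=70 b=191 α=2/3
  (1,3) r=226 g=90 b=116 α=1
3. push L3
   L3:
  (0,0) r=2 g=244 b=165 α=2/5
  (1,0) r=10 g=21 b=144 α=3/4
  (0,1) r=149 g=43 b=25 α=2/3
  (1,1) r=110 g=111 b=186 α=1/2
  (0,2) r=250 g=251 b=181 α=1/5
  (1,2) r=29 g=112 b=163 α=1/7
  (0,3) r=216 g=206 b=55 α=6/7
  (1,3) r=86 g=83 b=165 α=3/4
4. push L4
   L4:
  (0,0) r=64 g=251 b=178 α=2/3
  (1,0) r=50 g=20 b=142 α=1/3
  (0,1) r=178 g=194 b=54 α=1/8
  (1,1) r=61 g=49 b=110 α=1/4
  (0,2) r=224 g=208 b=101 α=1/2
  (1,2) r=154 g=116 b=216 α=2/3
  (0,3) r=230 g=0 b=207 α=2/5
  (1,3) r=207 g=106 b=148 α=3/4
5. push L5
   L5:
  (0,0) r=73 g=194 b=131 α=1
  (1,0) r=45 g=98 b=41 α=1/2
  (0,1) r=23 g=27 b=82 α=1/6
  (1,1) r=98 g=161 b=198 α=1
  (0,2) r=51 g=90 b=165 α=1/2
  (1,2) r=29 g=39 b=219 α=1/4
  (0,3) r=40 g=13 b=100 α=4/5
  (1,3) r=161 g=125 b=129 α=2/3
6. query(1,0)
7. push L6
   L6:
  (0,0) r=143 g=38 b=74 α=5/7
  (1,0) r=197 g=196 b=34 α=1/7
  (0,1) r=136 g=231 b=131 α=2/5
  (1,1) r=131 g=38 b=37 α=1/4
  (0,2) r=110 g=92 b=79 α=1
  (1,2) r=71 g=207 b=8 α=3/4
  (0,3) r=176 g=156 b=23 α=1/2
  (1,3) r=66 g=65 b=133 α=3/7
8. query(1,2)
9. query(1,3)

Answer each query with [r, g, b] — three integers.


(1,0) stack=L1,L2,L3,L4,L5; from [0,0,0]:
L1 α=2/3: [184/3, 446/3, 40/3]
L2 α=3/4: [325/3, 170/3, 1003/12]
L3 α=3/4: [415/12, 359/12, 6187/48]
L4 α=1/3: [715/18, 479/18, 9595/72]
L5 α=1/2: [1525/36, 2243/36, 12547/144]
rounded: [42, 62, 87]

query (1,2) [L1,L2,L3,L4,L5,L6] — begin 0,0,0
after L1 α=1/2: [25, 18, 9/2]
after L2 α=1/2: [127/2, 235/2, 387/4]
after L3 α=1/7: [410/7, 817/7, 1487/14]
after L4 α=2/3: [2566/21, 2441/21, 7535/42]
after L5 α=1/4: [2769/28, 1357/14, 10601/56]
after L6 α=3/4: [8733/112, 10051/56, 11945/224]
= [78, 179, 53]

(1,3) stack=L1,L2,L3,L4,L5,L6; from [0,0,0]:
+L1 (α=1/5) → [49, 122/5, 144/5]
+L2 (α=1) → [226, 90, 116]
+L3 (α=3/4) → [121, 339/4, 611/4]
+L4 (α=3/4) → [371/2, 1611/16, 2387/16]
+L5 (α=2/3) → [1015/6, 5611/48, 6515/48]
+L6 (α=3/7) → [2624/21, 7951/84, 11303/84]
= [125, 95, 135]


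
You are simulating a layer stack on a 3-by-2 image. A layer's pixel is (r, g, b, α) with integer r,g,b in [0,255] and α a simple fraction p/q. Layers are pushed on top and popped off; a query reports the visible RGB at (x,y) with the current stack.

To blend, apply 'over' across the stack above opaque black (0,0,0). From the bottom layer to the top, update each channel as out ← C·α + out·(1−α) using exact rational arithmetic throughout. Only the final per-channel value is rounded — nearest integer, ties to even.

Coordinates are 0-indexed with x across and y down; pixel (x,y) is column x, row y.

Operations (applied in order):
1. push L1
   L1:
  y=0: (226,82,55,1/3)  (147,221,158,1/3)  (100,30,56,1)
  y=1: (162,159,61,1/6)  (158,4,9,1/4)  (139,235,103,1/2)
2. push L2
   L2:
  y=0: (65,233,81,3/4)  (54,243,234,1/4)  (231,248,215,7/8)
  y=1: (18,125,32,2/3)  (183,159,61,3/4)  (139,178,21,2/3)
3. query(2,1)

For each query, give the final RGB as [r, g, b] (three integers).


at x=2,y=1 over L1,L2:
after L1 α=1/2: [139/2, 235/2, 103/2]
after L2 α=2/3: [695/6, 947/6, 187/6]
rounded: [116, 158, 31]


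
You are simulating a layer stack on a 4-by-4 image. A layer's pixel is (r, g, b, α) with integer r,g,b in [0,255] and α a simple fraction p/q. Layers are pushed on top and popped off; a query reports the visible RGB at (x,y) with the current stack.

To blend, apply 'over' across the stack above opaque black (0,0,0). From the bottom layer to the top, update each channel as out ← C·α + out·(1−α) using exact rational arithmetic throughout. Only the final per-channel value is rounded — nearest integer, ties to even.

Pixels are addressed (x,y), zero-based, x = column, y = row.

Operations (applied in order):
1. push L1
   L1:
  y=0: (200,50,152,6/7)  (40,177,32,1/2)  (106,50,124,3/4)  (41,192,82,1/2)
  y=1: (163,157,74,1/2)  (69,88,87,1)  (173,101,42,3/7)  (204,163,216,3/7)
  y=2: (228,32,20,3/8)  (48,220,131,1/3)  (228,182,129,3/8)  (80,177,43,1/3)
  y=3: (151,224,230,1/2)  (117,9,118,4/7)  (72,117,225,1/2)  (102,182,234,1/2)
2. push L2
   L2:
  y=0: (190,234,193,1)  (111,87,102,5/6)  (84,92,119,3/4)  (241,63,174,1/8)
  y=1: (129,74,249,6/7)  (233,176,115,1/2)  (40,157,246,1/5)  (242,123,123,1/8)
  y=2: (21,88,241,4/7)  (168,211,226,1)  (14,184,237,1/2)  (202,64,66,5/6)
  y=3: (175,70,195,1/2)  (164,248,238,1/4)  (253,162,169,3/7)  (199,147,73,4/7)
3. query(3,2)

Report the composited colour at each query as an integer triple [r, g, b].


at x=3,y=2 over L1,L2:
L1 α=1/3: [80/3, 59, 43/3]
L2 α=5/6: [1555/9, 379/6, 1033/18]
→ [173, 63, 57]


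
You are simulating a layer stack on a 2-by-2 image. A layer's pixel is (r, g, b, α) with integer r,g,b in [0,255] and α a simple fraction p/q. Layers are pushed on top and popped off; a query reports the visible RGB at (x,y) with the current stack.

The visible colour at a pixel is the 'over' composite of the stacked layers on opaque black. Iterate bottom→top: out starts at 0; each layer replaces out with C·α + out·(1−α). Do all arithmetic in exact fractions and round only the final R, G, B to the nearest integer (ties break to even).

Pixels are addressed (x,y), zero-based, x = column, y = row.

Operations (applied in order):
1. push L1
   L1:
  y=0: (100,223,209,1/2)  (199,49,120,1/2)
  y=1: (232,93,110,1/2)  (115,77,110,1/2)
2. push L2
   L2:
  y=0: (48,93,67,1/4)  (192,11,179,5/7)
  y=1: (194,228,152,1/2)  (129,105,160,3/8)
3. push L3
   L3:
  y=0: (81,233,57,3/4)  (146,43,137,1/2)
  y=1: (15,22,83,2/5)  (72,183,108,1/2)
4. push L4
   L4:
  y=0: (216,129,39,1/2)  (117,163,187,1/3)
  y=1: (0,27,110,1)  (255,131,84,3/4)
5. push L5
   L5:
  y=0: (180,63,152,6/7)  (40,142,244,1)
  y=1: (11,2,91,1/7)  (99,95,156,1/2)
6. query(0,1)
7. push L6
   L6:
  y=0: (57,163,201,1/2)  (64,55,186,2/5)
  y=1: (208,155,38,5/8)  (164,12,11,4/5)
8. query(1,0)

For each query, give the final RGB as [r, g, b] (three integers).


query (0,1) [L1,L2,L3,L4,L5] — begin 0,0,0
after L1 α=1/2: [116, 93/2, 55]
after L2 α=1/2: [155, 549/4, 207/2]
after L3 α=2/5: [99, 1823/20, 953/10]
after L4 α=1: [0, 27, 110]
after L5 α=1/7: [11/7, 164/7, 751/7]
= [2, 23, 107]

at x=1,y=0 over L1,L2,L3,L4,L5,L6:
L1 α=1/2: [199/2, 49/2, 60]
L2 α=5/7: [1159/7, 104/7, 145]
L3 α=1/2: [2181/14, 405/14, 141]
L4 α=1/3: [1000/7, 1546/21, 469/3]
L5 α=1: [40, 142, 244]
L6 α=2/5: [248/5, 536/5, 1104/5]
rounded: [50, 107, 221]


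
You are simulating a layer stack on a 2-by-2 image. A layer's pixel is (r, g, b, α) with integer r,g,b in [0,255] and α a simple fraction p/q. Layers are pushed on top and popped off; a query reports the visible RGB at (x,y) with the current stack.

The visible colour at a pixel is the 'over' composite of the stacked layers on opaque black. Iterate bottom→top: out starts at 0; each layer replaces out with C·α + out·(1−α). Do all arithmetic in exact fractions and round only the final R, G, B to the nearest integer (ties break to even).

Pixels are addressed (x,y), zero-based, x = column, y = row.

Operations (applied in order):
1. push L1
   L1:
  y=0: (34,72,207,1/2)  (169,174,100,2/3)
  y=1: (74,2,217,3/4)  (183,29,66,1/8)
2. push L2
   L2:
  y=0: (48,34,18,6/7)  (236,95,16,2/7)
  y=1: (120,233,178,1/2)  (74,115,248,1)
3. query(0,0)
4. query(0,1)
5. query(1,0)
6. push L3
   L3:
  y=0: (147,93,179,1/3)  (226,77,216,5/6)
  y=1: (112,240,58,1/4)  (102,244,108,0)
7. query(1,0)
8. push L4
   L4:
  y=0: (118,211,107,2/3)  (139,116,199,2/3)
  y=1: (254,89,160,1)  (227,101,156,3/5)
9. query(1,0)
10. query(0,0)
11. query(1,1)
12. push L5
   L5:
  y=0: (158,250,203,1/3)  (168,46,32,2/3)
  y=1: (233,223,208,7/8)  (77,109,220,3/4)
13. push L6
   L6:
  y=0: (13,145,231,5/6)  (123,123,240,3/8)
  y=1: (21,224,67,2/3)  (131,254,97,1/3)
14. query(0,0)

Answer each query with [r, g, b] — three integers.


at x=0,y=0 over L1,L2:
L1 α=1/2: [17, 36, 207/2]
L2 α=6/7: [305/7, 240/7, 423/14]
→ [44, 34, 30]

query (0,1) [L1,L2] — begin 0,0,0
L1 α=3/4: [111/2, 3/2, 651/4]
L2 α=1/2: [351/4, 469/4, 1363/8]
= [88, 117, 170]

query (1,0) [L1,L2] — begin 0,0,0
+L1 (α=2/3) → [338/3, 116, 200/3]
+L2 (α=2/7) → [3106/21, 110, 1096/21]
rounded: [148, 110, 52]

query (1,0) [L1,L2,L3] — begin 0,0,0
+L1 (α=2/3) → [338/3, 116, 200/3]
+L2 (α=2/7) → [3106/21, 110, 1096/21]
+L3 (α=5/6) → [13418/63, 165/2, 11888/63]
rounded: [213, 82, 189]

query (1,0) [L1,L2,L3,L4] — begin 0,0,0
+L1 (α=2/3) → [338/3, 116, 200/3]
+L2 (α=2/7) → [3106/21, 110, 1096/21]
+L3 (α=5/6) → [13418/63, 165/2, 11888/63]
+L4 (α=2/3) → [30932/189, 629/6, 36962/189]
rounded: [164, 105, 196]

query (0,0) [L1,L2,L3,L4] — begin 0,0,0
+L1 (α=1/2) → [17, 36, 207/2]
+L2 (α=6/7) → [305/7, 240/7, 423/14]
+L3 (α=1/3) → [1639/21, 377/7, 1676/21]
+L4 (α=2/3) → [6595/63, 3331/21, 6170/63]
→ [105, 159, 98]

(1,1) stack=L1,L2,L3,L4; from [0,0,0]:
+L1 (α=1/8) → [183/8, 29/8, 33/4]
+L2 (α=1) → [74, 115, 248]
+L3 (α=0) → [74, 115, 248]
+L4 (α=3/5) → [829/5, 533/5, 964/5]
= [166, 107, 193]

at x=0,y=0 over L1,L2,L3,L4,L5,L6:
L1 α=1/2: [17, 36, 207/2]
L2 α=6/7: [305/7, 240/7, 423/14]
L3 α=1/3: [1639/21, 377/7, 1676/21]
L4 α=2/3: [6595/63, 3331/21, 6170/63]
L5 α=1/3: [23144/189, 11912/63, 25129/189]
L6 α=5/6: [35429/1134, 57587/378, 121712/567]
= [31, 152, 215]


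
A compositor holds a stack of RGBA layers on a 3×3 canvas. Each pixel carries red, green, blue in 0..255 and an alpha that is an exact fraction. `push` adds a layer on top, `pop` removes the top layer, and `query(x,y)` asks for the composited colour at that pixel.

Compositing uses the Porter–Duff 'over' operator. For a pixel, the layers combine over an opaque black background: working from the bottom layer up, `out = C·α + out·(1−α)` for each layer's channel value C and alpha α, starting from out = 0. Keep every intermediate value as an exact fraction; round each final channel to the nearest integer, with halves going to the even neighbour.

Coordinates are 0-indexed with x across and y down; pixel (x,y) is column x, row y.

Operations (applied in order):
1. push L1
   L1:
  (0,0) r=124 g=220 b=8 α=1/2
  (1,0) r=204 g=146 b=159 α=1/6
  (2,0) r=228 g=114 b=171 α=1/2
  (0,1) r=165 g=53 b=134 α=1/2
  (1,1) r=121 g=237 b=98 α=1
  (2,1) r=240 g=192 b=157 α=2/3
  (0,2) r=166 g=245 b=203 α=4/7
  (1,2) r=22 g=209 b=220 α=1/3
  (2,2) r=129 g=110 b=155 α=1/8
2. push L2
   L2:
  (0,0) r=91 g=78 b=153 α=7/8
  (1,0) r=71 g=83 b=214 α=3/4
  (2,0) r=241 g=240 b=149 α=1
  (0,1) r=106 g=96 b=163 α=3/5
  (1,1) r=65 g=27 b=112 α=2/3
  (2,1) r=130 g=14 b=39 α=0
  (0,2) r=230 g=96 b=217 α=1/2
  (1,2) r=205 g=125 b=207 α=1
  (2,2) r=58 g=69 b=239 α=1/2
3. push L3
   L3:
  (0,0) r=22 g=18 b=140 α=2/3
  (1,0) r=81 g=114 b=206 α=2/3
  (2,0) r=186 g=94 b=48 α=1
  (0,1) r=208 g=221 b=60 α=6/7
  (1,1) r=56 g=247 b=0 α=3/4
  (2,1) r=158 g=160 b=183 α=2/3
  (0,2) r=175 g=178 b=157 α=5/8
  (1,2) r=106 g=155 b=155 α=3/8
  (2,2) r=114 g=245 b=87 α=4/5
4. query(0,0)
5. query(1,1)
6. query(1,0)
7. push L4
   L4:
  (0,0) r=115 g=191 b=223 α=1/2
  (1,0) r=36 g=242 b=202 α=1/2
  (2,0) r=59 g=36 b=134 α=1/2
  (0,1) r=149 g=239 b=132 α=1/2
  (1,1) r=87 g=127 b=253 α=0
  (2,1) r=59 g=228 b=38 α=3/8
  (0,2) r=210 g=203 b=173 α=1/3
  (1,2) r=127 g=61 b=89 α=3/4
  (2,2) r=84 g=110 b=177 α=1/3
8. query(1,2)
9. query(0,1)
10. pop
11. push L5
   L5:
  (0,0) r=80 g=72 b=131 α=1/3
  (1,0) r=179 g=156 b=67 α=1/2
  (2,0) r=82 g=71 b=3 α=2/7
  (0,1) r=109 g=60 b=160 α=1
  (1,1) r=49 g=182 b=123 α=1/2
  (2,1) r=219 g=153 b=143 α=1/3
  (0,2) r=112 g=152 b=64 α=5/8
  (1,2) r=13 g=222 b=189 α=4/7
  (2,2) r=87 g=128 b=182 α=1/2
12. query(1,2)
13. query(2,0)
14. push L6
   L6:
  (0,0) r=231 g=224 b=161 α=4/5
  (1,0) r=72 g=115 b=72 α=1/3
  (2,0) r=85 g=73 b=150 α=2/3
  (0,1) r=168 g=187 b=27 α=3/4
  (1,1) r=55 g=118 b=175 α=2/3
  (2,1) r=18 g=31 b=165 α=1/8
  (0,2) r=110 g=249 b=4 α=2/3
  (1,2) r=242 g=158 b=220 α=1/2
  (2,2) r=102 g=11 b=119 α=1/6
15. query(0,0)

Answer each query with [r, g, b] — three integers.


query (0,0) [L1,L2,L3] — begin 0,0,0
after L1 α=1/2: [62, 110, 4]
after L2 α=7/8: [699/8, 82, 1075/8]
after L3 α=2/3: [1051/24, 118/3, 1105/8]
= [44, 39, 138]

query (1,1) [L1,L2,L3] — begin 0,0,0
+L1 (α=1) → [121, 237, 98]
+L2 (α=2/3) → [251/3, 97, 322/3]
+L3 (α=3/4) → [755/12, 419/2, 161/6]
= [63, 210, 27]

(1,0) stack=L1,L2,L3; from [0,0,0]:
after L1 α=1/6: [34, 73/3, 53/2]
after L2 α=3/4: [247/4, 205/3, 1337/8]
after L3 α=2/3: [895/12, 889/9, 4633/24]
rounded: [75, 99, 193]

(1,2) stack=L1,L2,L3,L4; from [0,0,0]:
L1 α=1/3: [22/3, 209/3, 220/3]
L2 α=1: [205, 125, 207]
L3 α=3/8: [1343/8, 545/4, 375/2]
L4 α=3/4: [4391/32, 1277/16, 909/8]
→ [137, 80, 114]

query (0,1) [L1,L2,L3,L4] — begin 0,0,0
+L1 (α=1/2) → [165/2, 53/2, 67]
+L2 (α=3/5) → [483/5, 341/5, 623/5]
+L3 (α=6/7) → [6723/35, 6971/35, 2423/35]
+L4 (α=1/2) → [5969/35, 7668/35, 7043/70]
→ [171, 219, 101]

query (1,2) [L1,L2,L3,L5] — begin 0,0,0
after L1 α=1/3: [22/3, 209/3, 220/3]
after L2 α=1: [205, 125, 207]
after L3 α=3/8: [1343/8, 545/4, 375/2]
after L5 α=4/7: [635/8, 741/4, 2637/14]
→ [79, 185, 188]

query (2,0) [L1,L2,L3,L5] — begin 0,0,0
L1 α=1/2: [114, 57, 171/2]
L2 α=1: [241, 240, 149]
L3 α=1: [186, 94, 48]
L5 α=2/7: [1094/7, 612/7, 246/7]
= [156, 87, 35]

(0,0) stack=L1,L2,L3,L5,L6; from [0,0,0]:
after L1 α=1/2: [62, 110, 4]
after L2 α=7/8: [699/8, 82, 1075/8]
after L3 α=2/3: [1051/24, 118/3, 1105/8]
after L5 α=1/3: [2011/36, 452/9, 543/4]
after L6 α=4/5: [7055/36, 8516/45, 3119/20]
→ [196, 189, 156]


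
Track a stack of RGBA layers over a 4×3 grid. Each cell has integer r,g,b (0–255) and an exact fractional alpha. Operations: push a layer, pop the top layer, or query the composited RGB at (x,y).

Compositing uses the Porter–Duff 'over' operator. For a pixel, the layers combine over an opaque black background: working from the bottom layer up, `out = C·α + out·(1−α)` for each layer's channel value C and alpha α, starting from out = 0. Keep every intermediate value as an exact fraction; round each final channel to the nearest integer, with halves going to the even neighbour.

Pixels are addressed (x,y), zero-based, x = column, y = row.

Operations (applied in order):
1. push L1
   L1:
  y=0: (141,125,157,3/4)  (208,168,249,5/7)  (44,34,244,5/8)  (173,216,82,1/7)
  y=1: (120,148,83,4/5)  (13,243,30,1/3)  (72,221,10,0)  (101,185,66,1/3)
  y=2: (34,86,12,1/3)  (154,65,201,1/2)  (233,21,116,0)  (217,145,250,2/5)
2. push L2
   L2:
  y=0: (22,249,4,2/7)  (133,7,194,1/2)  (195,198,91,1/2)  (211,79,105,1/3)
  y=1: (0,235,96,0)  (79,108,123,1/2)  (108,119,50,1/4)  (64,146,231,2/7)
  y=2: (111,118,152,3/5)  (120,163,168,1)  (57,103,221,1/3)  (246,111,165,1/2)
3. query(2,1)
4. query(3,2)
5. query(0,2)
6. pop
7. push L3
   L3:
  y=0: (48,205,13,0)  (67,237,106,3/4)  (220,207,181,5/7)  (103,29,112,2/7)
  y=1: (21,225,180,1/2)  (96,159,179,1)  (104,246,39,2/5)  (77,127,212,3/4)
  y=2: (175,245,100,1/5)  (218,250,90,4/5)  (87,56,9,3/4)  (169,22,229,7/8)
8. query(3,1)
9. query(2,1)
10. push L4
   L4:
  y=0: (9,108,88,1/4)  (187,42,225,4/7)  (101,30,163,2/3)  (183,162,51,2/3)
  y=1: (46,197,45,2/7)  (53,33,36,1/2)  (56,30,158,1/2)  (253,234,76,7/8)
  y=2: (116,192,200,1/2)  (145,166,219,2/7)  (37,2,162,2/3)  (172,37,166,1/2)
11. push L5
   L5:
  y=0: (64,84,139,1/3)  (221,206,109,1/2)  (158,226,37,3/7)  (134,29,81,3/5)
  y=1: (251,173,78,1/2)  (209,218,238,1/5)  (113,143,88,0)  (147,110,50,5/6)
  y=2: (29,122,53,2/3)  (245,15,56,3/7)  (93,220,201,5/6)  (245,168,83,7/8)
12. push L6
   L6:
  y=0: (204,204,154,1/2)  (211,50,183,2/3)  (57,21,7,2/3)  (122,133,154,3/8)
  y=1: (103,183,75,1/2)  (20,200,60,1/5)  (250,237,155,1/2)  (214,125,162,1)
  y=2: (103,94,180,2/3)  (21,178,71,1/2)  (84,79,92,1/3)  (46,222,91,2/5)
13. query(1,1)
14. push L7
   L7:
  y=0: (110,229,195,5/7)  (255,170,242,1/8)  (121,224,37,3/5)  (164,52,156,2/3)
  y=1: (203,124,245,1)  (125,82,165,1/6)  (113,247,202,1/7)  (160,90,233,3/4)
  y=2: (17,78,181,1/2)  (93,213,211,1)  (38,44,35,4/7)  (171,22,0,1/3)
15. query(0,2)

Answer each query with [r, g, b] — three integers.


(2,1) stack=L1,L2; from [0,0,0]:
after L1 α=0: [0, 0, 0]
after L2 α=1/4: [27, 119/4, 25/2]
→ [27, 30, 12]

(3,2) stack=L1,L2; from [0,0,0]:
after L1 α=2/5: [434/5, 58, 100]
after L2 α=1/2: [832/5, 169/2, 265/2]
= [166, 84, 132]

at x=0,y=2 over L1,L2:
+L1 (α=1/3) → [34/3, 86/3, 4]
+L2 (α=3/5) → [1067/15, 1234/15, 464/5]
= [71, 82, 93]

at x=3,y=1 over L1,L3:
+L1 (α=1/3) → [101/3, 185/3, 22]
+L3 (α=3/4) → [397/6, 332/3, 329/2]
→ [66, 111, 164]

query (2,1) [L1,L3] — begin 0,0,0
+L1 (α=0) → [0, 0, 0]
+L3 (α=2/5) → [208/5, 492/5, 78/5]
= [42, 98, 16]

query (1,1) [L1,L3,L4,L5,L6] — begin 0,0,0
+L1 (α=1/3) → [13/3, 81, 10]
+L3 (α=1) → [96, 159, 179]
+L4 (α=1/2) → [149/2, 96, 215/2]
+L5 (α=1/5) → [507/5, 602/5, 668/5]
+L6 (α=1/5) → [2128/25, 3408/25, 2972/25]
= [85, 136, 119]

at x=0,y=2 over L1,L3,L4,L5,L6,L7:
L1 α=1/3: [34/3, 86/3, 4]
L3 α=1/5: [661/15, 1079/15, 116/5]
L4 α=1/2: [2401/30, 3959/30, 558/5]
L5 α=2/3: [4141/90, 11279/90, 1088/15]
L6 α=2/3: [22681/270, 28199/270, 6488/45]
L7 α=1/2: [27271/540, 49259/540, 14633/90]
→ [51, 91, 163]


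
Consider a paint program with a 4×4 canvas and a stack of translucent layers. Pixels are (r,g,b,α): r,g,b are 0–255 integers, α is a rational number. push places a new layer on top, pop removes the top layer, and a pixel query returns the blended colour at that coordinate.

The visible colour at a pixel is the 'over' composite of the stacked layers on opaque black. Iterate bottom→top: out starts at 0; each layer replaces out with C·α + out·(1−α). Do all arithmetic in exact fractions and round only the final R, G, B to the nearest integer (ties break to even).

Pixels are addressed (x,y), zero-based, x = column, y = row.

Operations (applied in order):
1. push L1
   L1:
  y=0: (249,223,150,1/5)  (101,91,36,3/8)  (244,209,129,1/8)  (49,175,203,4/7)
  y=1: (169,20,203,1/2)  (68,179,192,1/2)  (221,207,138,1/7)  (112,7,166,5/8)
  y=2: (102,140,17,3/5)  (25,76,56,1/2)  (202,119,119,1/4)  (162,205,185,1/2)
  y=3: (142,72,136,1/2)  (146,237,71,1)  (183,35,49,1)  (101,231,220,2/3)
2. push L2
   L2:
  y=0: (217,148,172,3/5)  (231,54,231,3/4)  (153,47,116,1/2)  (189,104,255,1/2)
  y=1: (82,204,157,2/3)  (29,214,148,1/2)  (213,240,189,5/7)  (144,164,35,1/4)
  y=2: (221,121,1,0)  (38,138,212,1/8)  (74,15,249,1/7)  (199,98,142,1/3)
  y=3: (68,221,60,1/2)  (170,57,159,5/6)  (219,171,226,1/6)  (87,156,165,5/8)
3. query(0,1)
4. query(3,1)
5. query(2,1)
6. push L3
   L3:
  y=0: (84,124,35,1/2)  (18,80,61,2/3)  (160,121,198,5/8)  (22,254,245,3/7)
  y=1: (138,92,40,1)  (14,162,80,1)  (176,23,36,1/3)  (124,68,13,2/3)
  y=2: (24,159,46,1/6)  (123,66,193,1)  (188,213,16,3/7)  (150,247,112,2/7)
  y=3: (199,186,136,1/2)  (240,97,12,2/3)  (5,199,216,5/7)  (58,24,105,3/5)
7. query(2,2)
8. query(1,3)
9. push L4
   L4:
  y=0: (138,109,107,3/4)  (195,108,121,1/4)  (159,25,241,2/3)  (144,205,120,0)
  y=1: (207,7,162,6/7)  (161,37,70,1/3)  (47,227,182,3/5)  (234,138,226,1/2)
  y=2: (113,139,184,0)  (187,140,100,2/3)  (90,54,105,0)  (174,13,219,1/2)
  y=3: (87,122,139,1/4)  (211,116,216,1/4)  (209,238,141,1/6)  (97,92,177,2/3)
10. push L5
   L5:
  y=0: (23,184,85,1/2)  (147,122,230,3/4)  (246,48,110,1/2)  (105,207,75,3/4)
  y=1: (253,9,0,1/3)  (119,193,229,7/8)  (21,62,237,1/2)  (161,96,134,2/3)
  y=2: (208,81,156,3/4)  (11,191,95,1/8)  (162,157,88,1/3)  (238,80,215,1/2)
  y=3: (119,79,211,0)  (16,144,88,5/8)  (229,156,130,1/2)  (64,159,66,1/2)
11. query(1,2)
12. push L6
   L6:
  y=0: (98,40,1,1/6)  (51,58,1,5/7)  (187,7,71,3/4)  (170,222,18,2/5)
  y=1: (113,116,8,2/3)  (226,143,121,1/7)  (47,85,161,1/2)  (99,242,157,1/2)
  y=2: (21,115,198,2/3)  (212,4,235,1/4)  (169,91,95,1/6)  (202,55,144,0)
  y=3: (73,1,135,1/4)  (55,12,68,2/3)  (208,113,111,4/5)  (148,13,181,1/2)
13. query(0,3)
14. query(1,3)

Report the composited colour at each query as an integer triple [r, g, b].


query (0,1) [L1,L2] — begin 0,0,0
+L1 (α=1/2) → [169/2, 10, 203/2]
+L2 (α=2/3) → [497/6, 418/3, 277/2]
= [83, 139, 138]

query (3,1) [L1,L2] — begin 0,0,0
after L1 α=5/8: [70, 35/8, 415/4]
after L2 α=1/4: [177/2, 1417/32, 1385/16]
rounded: [88, 44, 87]

at x=2,y=1 over L1,L2:
after L1 α=1/7: [221/7, 207/7, 138/7]
after L2 α=5/7: [7897/49, 8814/49, 6891/49]
→ [161, 180, 141]

query (2,2) [L1,L2,L3] — begin 0,0,0
L1 α=1/4: [101/2, 119/4, 119/4]
L2 α=1/7: [377/7, 387/14, 855/14]
L3 α=3/7: [5456/49, 5247/49, 2046/49]
rounded: [111, 107, 42]

(1,3) stack=L1,L2,L3; from [0,0,0]:
+L1 (α=1) → [146, 237, 71]
+L2 (α=5/6) → [166, 87, 433/3]
+L3 (α=2/3) → [646/3, 281/3, 505/9]
rounded: [215, 94, 56]

query (1,2) [L1,L2,L3,L4,L5] — begin 0,0,0
after L1 α=1/2: [25/2, 38, 28]
after L2 α=1/8: [251/16, 101/2, 51]
after L3 α=1: [123, 66, 193]
after L4 α=2/3: [497/3, 346/3, 131]
after L5 α=1/8: [439/3, 2995/24, 253/2]
→ [146, 125, 126]

(0,3) stack=L1,L2,L3,L4,L5,L6; from [0,0,0]:
+L1 (α=1/2) → [71, 36, 68]
+L2 (α=1/2) → [139/2, 257/2, 64]
+L3 (α=1/2) → [537/4, 629/4, 100]
+L4 (α=1/4) → [1959/16, 2375/16, 439/4]
+L5 (α=0) → [1959/16, 2375/16, 439/4]
+L6 (α=1/4) → [7045/64, 7141/64, 1857/16]
→ [110, 112, 116]

(1,3) stack=L1,L2,L3,L4,L5,L6; from [0,0,0]:
after L1 α=1: [146, 237, 71]
after L2 α=5/6: [166, 87, 433/3]
after L3 α=2/3: [646/3, 281/3, 505/9]
after L4 α=1/4: [857/4, 397/4, 1153/12]
after L5 α=5/8: [2891/32, 4071/32, 2913/32]
after L6 α=2/3: [2137/32, 1613/32, 7265/96]
= [67, 50, 76]


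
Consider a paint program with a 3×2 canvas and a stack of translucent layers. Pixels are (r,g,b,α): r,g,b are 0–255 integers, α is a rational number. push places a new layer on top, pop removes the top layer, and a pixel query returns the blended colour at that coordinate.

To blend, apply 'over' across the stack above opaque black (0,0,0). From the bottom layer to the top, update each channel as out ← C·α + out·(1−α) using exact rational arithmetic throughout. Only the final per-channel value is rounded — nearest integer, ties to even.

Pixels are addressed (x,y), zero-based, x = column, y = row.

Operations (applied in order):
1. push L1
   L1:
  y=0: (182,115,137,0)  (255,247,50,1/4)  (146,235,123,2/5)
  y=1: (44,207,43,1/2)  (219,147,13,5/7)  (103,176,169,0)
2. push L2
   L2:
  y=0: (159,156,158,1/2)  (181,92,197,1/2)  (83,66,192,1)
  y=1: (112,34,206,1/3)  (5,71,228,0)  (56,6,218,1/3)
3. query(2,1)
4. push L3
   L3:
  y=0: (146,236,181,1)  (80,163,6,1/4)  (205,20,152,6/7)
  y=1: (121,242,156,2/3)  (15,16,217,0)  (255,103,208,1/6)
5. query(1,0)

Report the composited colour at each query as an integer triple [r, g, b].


query (2,1) [L1,L2] — begin 0,0,0
L1 α=0: [0, 0, 0]
L2 α=1/3: [56/3, 2, 218/3]
→ [19, 2, 73]

(1,0) stack=L1,L2,L3; from [0,0,0]:
L1 α=1/4: [255/4, 247/4, 25/2]
L2 α=1/2: [979/8, 615/8, 419/4]
L3 α=1/4: [3577/32, 3149/32, 1281/16]
→ [112, 98, 80]
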